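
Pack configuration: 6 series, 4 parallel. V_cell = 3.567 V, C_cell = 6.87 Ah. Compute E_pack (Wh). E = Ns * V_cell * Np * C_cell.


E = Ns * Vcell * Np * Ccell = 6 * 3.567 * 4 * 6.87 = 588.1 Wh

588.1 Wh


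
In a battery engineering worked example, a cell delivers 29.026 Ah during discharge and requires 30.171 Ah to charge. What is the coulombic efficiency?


Coulombic efficiency = 29.026/30.171 * 100% = 96.20%

96.20%


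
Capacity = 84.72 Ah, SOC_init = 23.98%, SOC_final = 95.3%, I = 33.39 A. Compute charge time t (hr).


delta_Ah = 84.72 * (95.3 - 23.98) / 100 = 60.422 Ah
t = delta_Ah / I = 60.422 / 33.39 = 1.810 hr

1.810 hr


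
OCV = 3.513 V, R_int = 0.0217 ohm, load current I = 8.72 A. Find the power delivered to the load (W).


Step 1: V_terminal = OCV - I*R = 3.513 - 8.72 * 0.0217 = 3.3238 V
Step 2: P_out = V_terminal * I = 3.3238 * 8.72 = 28.98 W

28.98 W


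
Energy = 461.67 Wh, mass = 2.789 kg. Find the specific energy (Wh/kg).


ED = E / m = 461.67 / 2.789 = 165.5 Wh/kg

165.5 Wh/kg


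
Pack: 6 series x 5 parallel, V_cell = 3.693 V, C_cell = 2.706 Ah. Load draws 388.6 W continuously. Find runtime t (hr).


Step 1: E_pack = Ns * V_cell * Np * C_cell = 6 * 3.693 * 5 * 2.706 = 299.8 Wh
Step 2: t = E_pack / P = 299.8 / 388.6 = 0.7715 hr

0.7715 hr


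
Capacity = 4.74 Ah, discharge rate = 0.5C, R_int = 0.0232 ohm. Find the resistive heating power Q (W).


Step 1: I = C_rate * capacity = 0.5 * 4.74 = 2.37 A
Step 2: Q = I^2 * R = 2.37^2 * 0.0232 = 5.6169 * 0.0232 = 0.1303 W

0.1303 W


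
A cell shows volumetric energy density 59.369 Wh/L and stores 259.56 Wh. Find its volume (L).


V = E / ED = 259.56 / 59.369 = 4.372 L

4.372 L


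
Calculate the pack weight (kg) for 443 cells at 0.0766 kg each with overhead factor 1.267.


m_pack = n * m_cell * overhead = 443 * 0.0766 * 1.267 = 42.99 kg

42.99 kg


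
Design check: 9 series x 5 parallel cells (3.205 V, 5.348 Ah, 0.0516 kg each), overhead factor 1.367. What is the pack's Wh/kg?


Step 1: V_pack = 9 * 3.205 = 28.845 V
Step 2: C_pack = 5 * 5.348 = 26.74 Ah
Step 3: E_pack = V_pack * C_pack = 28.845 * 26.74 = 771.32 Wh
Step 4: m_pack = 9 * 5 * 0.0516 * 1.367 = 3.1742 kg
Step 5: ED = E_pack / m_pack = 771.32 / 3.1742 = 243.0 Wh/kg

243.0 Wh/kg


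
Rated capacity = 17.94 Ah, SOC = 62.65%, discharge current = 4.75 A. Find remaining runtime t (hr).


Step 1: remaining = SOC/100 * C_total = 62.65/100 * 17.94 = 11.239 Ah
Step 2: t = remaining / I = 11.239 / 4.75 = 2.366 hr

2.366 hr


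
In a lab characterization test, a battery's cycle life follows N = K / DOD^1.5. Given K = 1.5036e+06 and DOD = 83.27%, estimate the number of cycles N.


DOD^1.5 = 759.86
N = K / DOD^1.5 = 1.5036e+06 / 759.86 = 1979

1979 cycles


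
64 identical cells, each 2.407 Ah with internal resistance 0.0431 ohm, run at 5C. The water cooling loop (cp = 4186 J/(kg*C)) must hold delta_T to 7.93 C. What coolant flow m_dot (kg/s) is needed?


Step 1: I = 5 * 2.407 = 12.035 A
Step 2: Q_cell = I^2 * R = 12.035^2 * 0.0431 = 6.2427 W
Step 3: Q_total = 64 * 6.2427 = 399.53 W
Step 4: m_dot = Q_total / (cp * dT) = 399.53 / (4186 * 7.93) = 0.01204 kg/s

0.01204 kg/s


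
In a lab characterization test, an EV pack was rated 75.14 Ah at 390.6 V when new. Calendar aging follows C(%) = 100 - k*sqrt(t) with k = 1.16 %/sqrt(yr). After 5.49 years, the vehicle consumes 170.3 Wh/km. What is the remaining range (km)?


Step 1: capacity retention = 100 - 1.16 * sqrt(5.49) = 100 - 1.16 * 2.3431 = 97.282%
Step 2: C_now = 75.14 * 97.282/100 = 73.098 Ah
Step 3: E_pack = V * C_now = 390.6 * 73.098 = 28552 Wh
Step 4: range = E_pack / consumption = 28552 / 170.3 = 167.7 km

167.7 km


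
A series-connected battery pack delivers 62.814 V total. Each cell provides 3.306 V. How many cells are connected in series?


Rearranging: n = V_pack / V_cell = 62.814 / 3.306 = 19 cells

19


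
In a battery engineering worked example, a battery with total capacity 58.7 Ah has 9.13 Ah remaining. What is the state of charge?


SOC% = 9.13 / 58.7 * 100 = 15.55%

15.55%


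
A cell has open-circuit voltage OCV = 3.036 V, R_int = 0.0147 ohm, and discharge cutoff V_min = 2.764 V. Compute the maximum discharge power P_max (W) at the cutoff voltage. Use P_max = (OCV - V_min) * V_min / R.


dV = OCV - V_min = 0.272 V (so I_max = dV / R)
P_max = dV * V_min / R = 0.272 * 2.764 / 0.0147 = 51.14 W

51.14 W


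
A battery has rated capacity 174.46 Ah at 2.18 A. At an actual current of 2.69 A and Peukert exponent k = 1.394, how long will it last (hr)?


Step 1: t_rated = C / I_rated = 174.46 / 2.18 = 80.028 hr
Step 2: ratio = 2.18 / 2.69 = 0.81041
Step 3: ratio^k = 0.81041^1.394 = 0.74599
Step 4: t = t_rated * ratio^k = 80.028 * 0.74599 = 59.70 hr

59.70 hr


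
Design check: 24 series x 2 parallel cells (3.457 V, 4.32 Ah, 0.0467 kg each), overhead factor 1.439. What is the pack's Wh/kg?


Step 1: V_pack = 24 * 3.457 = 82.968 V
Step 2: C_pack = 2 * 4.32 = 8.64 Ah
Step 3: E_pack = V_pack * C_pack = 82.968 * 8.64 = 716.84 Wh
Step 4: m_pack = 24 * 2 * 0.0467 * 1.439 = 3.2257 kg
Step 5: ED = E_pack / m_pack = 716.84 / 3.2257 = 222.2 Wh/kg

222.2 Wh/kg


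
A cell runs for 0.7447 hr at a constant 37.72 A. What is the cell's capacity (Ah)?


C = I * t = 37.72 * 0.7447 = 28.09 Ah

28.09 Ah


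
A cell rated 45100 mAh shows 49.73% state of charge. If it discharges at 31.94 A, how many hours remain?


Convert: C_total = 45100 mAh = 45.1 Ah
Step 1: remaining = SOC/100 * C_total = 49.73/100 * 45.1 = 22.428 Ah
Step 2: t = remaining / I = 22.428 / 31.94 = 0.7022 hr

0.7022 hr


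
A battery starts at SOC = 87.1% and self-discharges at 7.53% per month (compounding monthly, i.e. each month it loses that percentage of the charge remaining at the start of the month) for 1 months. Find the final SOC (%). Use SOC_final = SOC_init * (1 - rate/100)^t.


Monthly retention factor = 1 - 7.53/100 = 0.9247
Over 1 months: factor^1 = 0.9247
SOC_final = 87.1 * 0.9247 = 80.54%

80.54%


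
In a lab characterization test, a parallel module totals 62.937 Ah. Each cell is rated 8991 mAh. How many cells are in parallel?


Convert: C_cell = 8991 mAh = 8.991 Ah
n = C_total / C_cell = 62.937 / 8.991 = 7

7


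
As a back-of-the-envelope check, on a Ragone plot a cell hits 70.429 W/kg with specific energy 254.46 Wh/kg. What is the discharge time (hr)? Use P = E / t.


t = E / P = 254.46 / 70.429 = 3.613 hr

3.613 hr


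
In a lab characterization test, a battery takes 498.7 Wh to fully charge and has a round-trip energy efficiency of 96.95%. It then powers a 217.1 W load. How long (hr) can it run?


Step 1: E_discharge = eta/100 * E_charge = 96.95/100 * 498.7 = 483.49 Wh
Step 2: t = E_discharge / P = 483.49 / 217.1 = 2.227 hr

2.227 hr


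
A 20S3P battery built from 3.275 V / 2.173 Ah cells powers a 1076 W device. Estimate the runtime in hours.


Step 1: E_pack = Ns * V_cell * Np * C_cell = 20 * 3.275 * 3 * 2.173 = 426.99 Wh
Step 2: t = E_pack / P = 426.99 / 1076 = 0.3968 hr

0.3968 hr


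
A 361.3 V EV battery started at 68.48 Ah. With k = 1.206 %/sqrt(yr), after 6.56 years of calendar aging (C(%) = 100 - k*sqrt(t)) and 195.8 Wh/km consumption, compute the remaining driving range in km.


Step 1: capacity retention = 100 - 1.206 * sqrt(6.56) = 100 - 1.206 * 2.5612 = 96.911%
Step 2: C_now = 68.48 * 96.911/100 = 66.365 Ah
Step 3: E_pack = V * C_now = 361.3 * 66.365 = 23978 Wh
Step 4: range = E_pack / consumption = 23978 / 195.8 = 122.5 km

122.5 km


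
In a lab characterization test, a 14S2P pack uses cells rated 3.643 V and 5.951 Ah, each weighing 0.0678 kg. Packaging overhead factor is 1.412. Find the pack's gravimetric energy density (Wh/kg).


Step 1: V_pack = 14 * 3.643 = 51.002 V
Step 2: C_pack = 2 * 5.951 = 11.902 Ah
Step 3: E_pack = V_pack * C_pack = 51.002 * 11.902 = 607.03 Wh
Step 4: m_pack = 14 * 2 * 0.0678 * 1.412 = 2.6805 kg
Step 5: ED = E_pack / m_pack = 607.03 / 2.6805 = 226.5 Wh/kg

226.5 Wh/kg


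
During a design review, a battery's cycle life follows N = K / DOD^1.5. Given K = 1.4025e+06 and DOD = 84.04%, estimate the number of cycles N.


DOD^1.5 = 770.42
N = K / DOD^1.5 = 1.4025e+06 / 770.42 = 1820

1820 cycles


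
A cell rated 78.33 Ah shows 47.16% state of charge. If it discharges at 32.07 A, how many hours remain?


Step 1: remaining = SOC/100 * C_total = 47.16/100 * 78.33 = 36.94 Ah
Step 2: t = remaining / I = 36.94 / 32.07 = 1.152 hr

1.152 hr


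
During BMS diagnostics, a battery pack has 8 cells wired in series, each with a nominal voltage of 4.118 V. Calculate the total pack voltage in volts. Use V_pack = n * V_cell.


With 8 cells in series at 4.118 V each, V_pack = 32.944 V

32.944 V


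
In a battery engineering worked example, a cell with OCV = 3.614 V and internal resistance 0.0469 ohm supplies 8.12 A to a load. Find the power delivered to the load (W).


Step 1: V_terminal = OCV - I*R = 3.614 - 8.12 * 0.0469 = 3.2332 V
Step 2: P_out = V_terminal * I = 3.2332 * 8.12 = 26.25 W

26.25 W


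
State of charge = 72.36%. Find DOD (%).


Complement of SOC: DOD = 100% - 72.36% = 27.64%

27.64%


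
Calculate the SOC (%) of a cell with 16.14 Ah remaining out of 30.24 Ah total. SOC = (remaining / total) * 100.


SOC% = 16.14 / 30.24 * 100 = 53.37%

53.37%


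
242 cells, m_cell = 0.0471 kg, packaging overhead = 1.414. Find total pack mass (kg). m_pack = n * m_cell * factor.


Cell mass sum = 242 * 0.0471 = 11.398 kg
With overhead 1.414: m_pack = 11.398 * 1.414 = 16.12 kg

16.12 kg


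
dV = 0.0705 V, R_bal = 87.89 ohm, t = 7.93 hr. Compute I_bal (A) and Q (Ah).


I_bal = dV / R = 0.0705 / 87.89 = 8.0214e-04 A
Q = I_bal * t = 8.0214e-04 * 7.93 = 0.006361 Ah

I=8.0214e-04 A, Q=0.006361 Ah


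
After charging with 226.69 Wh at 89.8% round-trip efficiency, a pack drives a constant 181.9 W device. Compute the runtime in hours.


Step 1: E_discharge = eta/100 * E_charge = 89.8/100 * 226.69 = 203.57 Wh
Step 2: t = E_discharge / P = 203.57 / 181.9 = 1.119 hr

1.119 hr


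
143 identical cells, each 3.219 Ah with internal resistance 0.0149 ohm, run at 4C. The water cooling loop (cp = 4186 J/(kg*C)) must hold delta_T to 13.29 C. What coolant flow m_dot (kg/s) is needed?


Step 1: I = 4 * 3.219 = 12.876 A
Step 2: Q_cell = I^2 * R = 12.876^2 * 0.0149 = 2.4703 W
Step 3: Q_total = 143 * 2.4703 = 353.25 W
Step 4: m_dot = Q_total / (cp * dT) = 353.25 / (4186 * 13.29) = 0.006350 kg/s

0.006350 kg/s


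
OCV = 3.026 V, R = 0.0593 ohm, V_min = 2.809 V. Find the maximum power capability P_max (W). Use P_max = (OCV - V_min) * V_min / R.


dV = OCV - V_min = 0.217 V (so I_max = dV / R)
P_max = dV * V_min / R = 0.217 * 2.809 / 0.0593 = 10.28 W

10.28 W


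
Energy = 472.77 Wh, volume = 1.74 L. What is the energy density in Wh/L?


ED = E / V = 472.77 / 1.74 = 271.7 Wh/L

271.7 Wh/L


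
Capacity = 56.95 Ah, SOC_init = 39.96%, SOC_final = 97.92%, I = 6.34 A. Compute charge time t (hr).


delta_Ah = 56.95 * (97.92 - 39.96) / 100 = 33.008 Ah
t = delta_Ah / I = 33.008 / 6.34 = 5.206 hr

5.206 hr


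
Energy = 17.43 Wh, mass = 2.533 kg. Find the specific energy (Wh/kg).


Specific energy = 17.43 Wh / 2.533 kg = 6.881 Wh/kg

6.881 Wh/kg


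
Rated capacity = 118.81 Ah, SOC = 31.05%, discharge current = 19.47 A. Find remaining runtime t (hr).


Step 1: remaining = SOC/100 * C_total = 31.05/100 * 118.81 = 36.891 Ah
Step 2: t = remaining / I = 36.891 / 19.47 = 1.895 hr

1.895 hr


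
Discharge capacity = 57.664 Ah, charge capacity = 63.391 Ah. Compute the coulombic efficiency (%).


Coulombic efficiency = 57.664/63.391 * 100% = 90.97%

90.97%


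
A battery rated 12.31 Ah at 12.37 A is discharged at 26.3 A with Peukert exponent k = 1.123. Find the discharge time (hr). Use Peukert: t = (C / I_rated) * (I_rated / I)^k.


t_rated = C / I_rated = 12.31 / 12.37 = 0.99515 hr
(I_rated/I)^k = (0.47034)^1.123 = 0.42867
t = t_rated * (I_rated/I)^k = 0.99515 * 0.42867 = 0.4266 hr

0.4266 hr


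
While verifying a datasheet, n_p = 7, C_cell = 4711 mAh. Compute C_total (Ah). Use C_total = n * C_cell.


Convert: C_cell = 4711 mAh = 4.711 Ah
C_total = 7 * 4.711 = 32.977 Ah

32.977 Ah


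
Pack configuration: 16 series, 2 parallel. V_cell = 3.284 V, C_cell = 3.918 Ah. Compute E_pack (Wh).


E = Ns * Vcell * Np * Ccell = 16 * 3.284 * 2 * 3.918 = 411.7 Wh

411.7 Wh


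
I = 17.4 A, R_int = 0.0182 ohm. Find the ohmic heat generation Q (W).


Q = I^2 * R = 17.4^2 * 0.0182 = 5.510 W

5.510 W


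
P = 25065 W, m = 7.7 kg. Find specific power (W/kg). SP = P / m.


SP = P / m = 25065 / 7.7 = 3255 W/kg

3255 W/kg


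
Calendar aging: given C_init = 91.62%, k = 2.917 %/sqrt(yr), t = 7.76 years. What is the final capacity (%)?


Step 1: sqrt(7.76 yr) = 2.7857
Step 2: drop = 2.917 * 2.7857 = 8.1259
Step 3: C_final = 91.62 - 8.1259 = 83.49%

83.49%


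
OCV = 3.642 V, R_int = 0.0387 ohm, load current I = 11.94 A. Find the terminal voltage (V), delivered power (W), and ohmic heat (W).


Step 1: V_terminal = OCV - I*R = 3.642 - 11.94 * 0.0387 = 3.1799 V
Step 2: P_out = V_terminal * I = 3.1799 * 11.94 = 37.97 W
Step 3: Q = I^2 * R = 11.94^2 * 0.0387 = 5.517 W

V=3.1799 V, P=37.97 W, Q=5.517 W


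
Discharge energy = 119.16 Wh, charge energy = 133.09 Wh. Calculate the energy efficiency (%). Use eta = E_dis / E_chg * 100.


Round-trip efficiency = 119.16/133.09 * 100% = 89.53%

89.53%


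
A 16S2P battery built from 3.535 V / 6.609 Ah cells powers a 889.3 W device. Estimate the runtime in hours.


Step 1: E_pack = Ns * V_cell * Np * C_cell = 16 * 3.535 * 2 * 6.609 = 747.61 Wh
Step 2: t = E_pack / P = 747.61 / 889.3 = 0.8407 hr

0.8407 hr


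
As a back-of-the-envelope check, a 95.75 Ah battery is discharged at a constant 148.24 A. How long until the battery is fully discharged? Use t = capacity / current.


Runtime = 95.75 Ah / 148.24 A = 0.6459 hr

0.6459 hr


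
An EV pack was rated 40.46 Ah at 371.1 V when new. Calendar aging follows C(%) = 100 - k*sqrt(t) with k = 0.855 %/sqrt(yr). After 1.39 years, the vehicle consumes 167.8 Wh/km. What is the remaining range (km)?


Step 1: capacity retention = 100 - 0.855 * sqrt(1.39) = 100 - 0.855 * 1.179 = 98.992%
Step 2: C_now = 40.46 * 98.992/100 = 40.052 Ah
Step 3: E_pack = V * C_now = 371.1 * 40.052 = 14863 Wh
Step 4: range = E_pack / consumption = 14863 / 167.8 = 88.58 km

88.58 km


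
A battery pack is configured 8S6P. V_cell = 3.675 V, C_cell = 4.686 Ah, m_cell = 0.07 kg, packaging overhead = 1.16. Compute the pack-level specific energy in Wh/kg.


Step 1: V_pack = 8 * 3.675 = 29.4 V
Step 2: C_pack = 6 * 4.686 = 28.116 Ah
Step 3: E_pack = V_pack * C_pack = 29.4 * 28.116 = 826.61 Wh
Step 4: m_pack = 8 * 6 * 0.07 * 1.16 = 3.8976 kg
Step 5: ED = E_pack / m_pack = 826.61 / 3.8976 = 212.1 Wh/kg

212.1 Wh/kg


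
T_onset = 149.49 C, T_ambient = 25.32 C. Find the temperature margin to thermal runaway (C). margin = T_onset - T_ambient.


Safety margin = 149.49 C - 25.32 C = 124.17 C

124.17 C


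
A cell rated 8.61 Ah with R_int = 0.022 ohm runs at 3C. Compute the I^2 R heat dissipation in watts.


Step 1: I = C_rate * capacity = 3 * 8.61 = 25.83 A
Step 2: Q = I^2 * R = 25.83^2 * 0.022 = 667.19 * 0.022 = 14.68 W

14.68 W


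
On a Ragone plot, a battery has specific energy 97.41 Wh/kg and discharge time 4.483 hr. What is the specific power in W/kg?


Specific power = 97.41 Wh/kg / 4.483 hr = 21.73 W/kg

21.73 W/kg


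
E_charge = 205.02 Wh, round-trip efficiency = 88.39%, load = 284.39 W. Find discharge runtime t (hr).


Step 1: E_discharge = eta/100 * E_charge = 88.39/100 * 205.02 = 181.22 Wh
Step 2: t = E_discharge / P = 181.22 / 284.39 = 0.6372 hr

0.6372 hr


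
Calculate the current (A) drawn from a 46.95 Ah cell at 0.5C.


I = C_rate * capacity = 0.5 * 46.95 = 23.475 A

23.475 A


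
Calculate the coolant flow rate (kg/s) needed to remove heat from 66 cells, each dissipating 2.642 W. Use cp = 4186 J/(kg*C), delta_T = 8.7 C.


Q_total = 66 * 2.642 = 174.37 W
m_dot = Q_total / (cp * dT) = 174.37 / (4186 * 8.7) = 0.004788 kg/s

0.004788 kg/s


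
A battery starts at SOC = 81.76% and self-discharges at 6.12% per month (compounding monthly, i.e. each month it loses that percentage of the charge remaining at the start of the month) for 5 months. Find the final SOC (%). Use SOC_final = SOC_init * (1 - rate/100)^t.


Monthly retention factor = 1 - 6.12/100 = 0.9388
Over 5 months: factor^5 = 0.72923
SOC_final = 81.76 * 0.72923 = 59.62%

59.62%


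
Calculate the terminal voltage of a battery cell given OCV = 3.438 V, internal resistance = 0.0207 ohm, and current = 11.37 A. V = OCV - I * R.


V = OCV - I*R = 3.438 - 11.37 * 0.0207 = 3.203 V

3.203 V


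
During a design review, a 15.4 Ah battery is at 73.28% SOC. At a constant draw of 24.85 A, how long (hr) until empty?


Step 1: remaining = SOC/100 * C_total = 73.28/100 * 15.4 = 11.285 Ah
Step 2: t = remaining / I = 11.285 / 24.85 = 0.4541 hr

0.4541 hr


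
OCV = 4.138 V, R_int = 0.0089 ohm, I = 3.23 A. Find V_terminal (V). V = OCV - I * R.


IR drop = 3.23 * 0.0089 = 0.028747 V
V = 4.138 - 0.028747 = 4.109 V

4.109 V


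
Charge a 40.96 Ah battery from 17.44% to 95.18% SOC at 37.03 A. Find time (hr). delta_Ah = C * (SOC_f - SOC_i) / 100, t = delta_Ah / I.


Step 1: dSOC = 95.18% - 17.44% = 77.74%
Step 2: delta_Ah = 40.96 * 77.74 / 100 = 31.842 Ah
Step 3: t = 31.842 / 37.03 = 0.8599 hr

0.8599 hr


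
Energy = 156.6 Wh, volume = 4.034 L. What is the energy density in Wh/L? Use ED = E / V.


Volumetric ED = 156.6 Wh / 4.034 L = 38.82 Wh/L

38.82 Wh/L


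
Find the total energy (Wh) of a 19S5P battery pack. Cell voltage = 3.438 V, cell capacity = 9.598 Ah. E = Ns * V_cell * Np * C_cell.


V_pack = 19 * 3.438 = 65.322 V
C_pack = 5 * 9.598 = 47.99 Ah
E = V_pack * C_pack = 65.322 * 47.99 = 3135 Wh

3135 Wh


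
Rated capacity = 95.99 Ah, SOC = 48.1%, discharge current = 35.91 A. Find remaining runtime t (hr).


Step 1: remaining = SOC/100 * C_total = 48.1/100 * 95.99 = 46.171 Ah
Step 2: t = remaining / I = 46.171 / 35.91 = 1.286 hr

1.286 hr


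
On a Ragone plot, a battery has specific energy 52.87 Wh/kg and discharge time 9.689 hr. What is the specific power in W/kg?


P_specific = E / t = 52.87 / 9.689 = 5.457 W/kg

5.457 W/kg


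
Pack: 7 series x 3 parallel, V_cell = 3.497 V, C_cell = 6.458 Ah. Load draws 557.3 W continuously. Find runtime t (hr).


Step 1: E_pack = Ns * V_cell * Np * C_cell = 7 * 3.497 * 3 * 6.458 = 474.26 Wh
Step 2: t = E_pack / P = 474.26 / 557.3 = 0.8510 hr

0.8510 hr


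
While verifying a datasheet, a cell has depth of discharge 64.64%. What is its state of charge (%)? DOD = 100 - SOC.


SOC = 100 - DOD = 100 - 64.64 = 35.36%

35.36%


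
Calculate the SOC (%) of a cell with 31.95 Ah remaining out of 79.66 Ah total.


SOC = (remaining / total) * 100 = (31.95 / 79.66) * 100 = 40.11%

40.11%


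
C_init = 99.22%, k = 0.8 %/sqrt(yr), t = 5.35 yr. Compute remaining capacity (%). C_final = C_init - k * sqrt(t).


sqrt(t) = sqrt(5.35) = 2.313
C_final = 99.22 - 0.8 * 2.313 = 97.37%

97.37%


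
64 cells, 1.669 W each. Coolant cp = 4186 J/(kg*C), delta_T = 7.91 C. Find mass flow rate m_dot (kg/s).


Step 1: Total heat Q = 64 * 1.669 W = 106.82 W
Step 2: denom = cp * dT = 4186 * 7.91 = 33111
Step 3: m_dot = 106.82 / 33111 = 0.003226 kg/s

0.003226 kg/s


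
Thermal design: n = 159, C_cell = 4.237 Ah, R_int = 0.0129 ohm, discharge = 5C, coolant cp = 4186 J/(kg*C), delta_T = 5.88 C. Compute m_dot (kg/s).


Step 1: I = 5 * 4.237 = 21.185 A
Step 2: Q_cell = I^2 * R = 21.185^2 * 0.0129 = 5.7896 W
Step 3: Q_total = 159 * 5.7896 = 920.55 W
Step 4: m_dot = Q_total / (cp * dT) = 920.55 / (4186 * 5.88) = 0.03740 kg/s

0.03740 kg/s


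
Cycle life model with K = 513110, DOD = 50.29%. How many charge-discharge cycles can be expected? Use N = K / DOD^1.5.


Step 1: DOD^1.5 = 50.29^1.5 = 356.63
Step 2: N = 513110 / 356.63 = 1439 cycles

1439 cycles


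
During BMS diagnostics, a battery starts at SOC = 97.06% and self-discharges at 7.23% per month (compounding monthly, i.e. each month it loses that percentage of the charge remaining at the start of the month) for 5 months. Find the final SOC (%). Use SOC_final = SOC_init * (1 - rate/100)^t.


Monthly retention factor = 1 - 7.23/100 = 0.9277
Over 5 months: factor^5 = 0.68713
SOC_final = 97.06 * 0.68713 = 66.69%

66.69%


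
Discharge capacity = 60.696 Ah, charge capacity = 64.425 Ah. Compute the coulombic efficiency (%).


Coulombic efficiency = 60.696/64.425 * 100% = 94.21%

94.21%


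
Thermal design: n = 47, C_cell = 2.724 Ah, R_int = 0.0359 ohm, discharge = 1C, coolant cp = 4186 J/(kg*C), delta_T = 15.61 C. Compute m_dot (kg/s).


Step 1: I = 1 * 2.724 = 2.724 A
Step 2: Q_cell = I^2 * R = 2.724^2 * 0.0359 = 0.26638 W
Step 3: Q_total = 47 * 0.26638 = 12.52 W
Step 4: m_dot = Q_total / (cp * dT) = 12.52 / (4186 * 15.61) = 1.916e-04 kg/s

1.916e-04 kg/s


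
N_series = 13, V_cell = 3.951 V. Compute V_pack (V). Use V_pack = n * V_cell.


With 13 cells in series at 3.951 V each, V_pack = 51.363 V

51.363 V


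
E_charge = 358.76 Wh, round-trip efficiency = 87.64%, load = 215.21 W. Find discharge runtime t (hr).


Step 1: E_discharge = eta/100 * E_charge = 87.64/100 * 358.76 = 314.42 Wh
Step 2: t = E_discharge / P = 314.42 / 215.21 = 1.461 hr

1.461 hr


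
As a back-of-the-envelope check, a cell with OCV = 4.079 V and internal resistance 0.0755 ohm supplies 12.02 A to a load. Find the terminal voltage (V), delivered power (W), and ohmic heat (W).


Step 1: V_terminal = OCV - I*R = 4.079 - 12.02 * 0.0755 = 3.1715 V
Step 2: P_out = V_terminal * I = 3.1715 * 12.02 = 38.12 W
Step 3: Q = I^2 * R = 12.02^2 * 0.0755 = 10.91 W

V=3.1715 V, P=38.12 W, Q=10.91 W


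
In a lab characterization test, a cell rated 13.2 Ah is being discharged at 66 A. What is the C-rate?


Rearranging: C_rate = 66 / 13.2 = 5C

5C


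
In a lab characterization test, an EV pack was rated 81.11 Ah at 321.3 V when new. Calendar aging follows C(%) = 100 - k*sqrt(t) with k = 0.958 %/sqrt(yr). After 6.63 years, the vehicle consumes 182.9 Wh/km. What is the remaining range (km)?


Step 1: capacity retention = 100 - 0.958 * sqrt(6.63) = 100 - 0.958 * 2.5749 = 97.533%
Step 2: C_now = 81.11 * 97.533/100 = 79.109 Ah
Step 3: E_pack = V * C_now = 321.3 * 79.109 = 25418 Wh
Step 4: range = E_pack / consumption = 25418 / 182.9 = 139.0 km

139.0 km


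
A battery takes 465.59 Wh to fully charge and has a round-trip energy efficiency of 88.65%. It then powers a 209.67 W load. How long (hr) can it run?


Step 1: E_discharge = eta/100 * E_charge = 88.65/100 * 465.59 = 412.75 Wh
Step 2: t = E_discharge / P = 412.75 / 209.67 = 1.969 hr

1.969 hr


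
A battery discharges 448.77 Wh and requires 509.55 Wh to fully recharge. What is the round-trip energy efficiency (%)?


eta_e = E_dis / E_chg * 100 = 448.77 / 509.55 * 100 = 88.07%

88.07%


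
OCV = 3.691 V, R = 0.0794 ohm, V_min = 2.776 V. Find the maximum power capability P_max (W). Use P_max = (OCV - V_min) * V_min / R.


dV = OCV - V_min = 0.915 V (so I_max = dV / R)
P_max = dV * V_min / R = 0.915 * 2.776 / 0.0794 = 31.99 W

31.99 W


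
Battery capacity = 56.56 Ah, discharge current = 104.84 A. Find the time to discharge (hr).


t = capacity / current = 56.56 / 104.84 = 0.5395 hr

0.5395 hr


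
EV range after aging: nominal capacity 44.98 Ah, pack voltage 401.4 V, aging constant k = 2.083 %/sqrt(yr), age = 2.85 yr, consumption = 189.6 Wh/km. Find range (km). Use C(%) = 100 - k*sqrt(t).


Step 1: capacity retention = 100 - 2.083 * sqrt(2.85) = 100 - 2.083 * 1.6882 = 96.483%
Step 2: C_now = 44.98 * 96.483/100 = 43.398 Ah
Step 3: E_pack = V * C_now = 401.4 * 43.398 = 17420 Wh
Step 4: range = E_pack / consumption = 17420 / 189.6 = 91.88 km

91.88 km


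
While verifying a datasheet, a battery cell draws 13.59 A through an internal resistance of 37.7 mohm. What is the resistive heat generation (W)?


Convert: R = 37.7 mohm = 0.0377 ohm
I^2 = 184.69
Q = 184.69 * 0.0377 = 6.963 W

6.963 W


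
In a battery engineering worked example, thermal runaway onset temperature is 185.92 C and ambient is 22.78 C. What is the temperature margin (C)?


margin = T_onset - T_ambient = 185.92 - 22.78 = 163.14 C

163.14 C


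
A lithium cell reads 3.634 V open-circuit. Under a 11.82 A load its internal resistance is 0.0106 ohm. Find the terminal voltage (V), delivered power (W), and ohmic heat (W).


Step 1: V_terminal = OCV - I*R = 3.634 - 11.82 * 0.0106 = 3.5087 V
Step 2: P_out = V_terminal * I = 3.5087 * 11.82 = 41.47 W
Step 3: Q = I^2 * R = 11.82^2 * 0.0106 = 1.481 W

V=3.5087 V, P=41.47 W, Q=1.481 W


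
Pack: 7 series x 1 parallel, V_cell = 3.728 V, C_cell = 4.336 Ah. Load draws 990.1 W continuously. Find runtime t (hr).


Step 1: E_pack = Ns * V_cell * Np * C_cell = 7 * 3.728 * 1 * 4.336 = 113.15 Wh
Step 2: t = E_pack / P = 113.15 / 990.1 = 0.1143 hr

0.1143 hr


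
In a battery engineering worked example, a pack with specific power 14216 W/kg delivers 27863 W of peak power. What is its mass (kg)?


m = P / SP = 27863 / 14216 = 1.960 kg

1.960 kg


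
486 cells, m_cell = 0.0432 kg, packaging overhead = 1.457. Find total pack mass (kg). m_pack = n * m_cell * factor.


Cell mass sum = 486 * 0.0432 = 20.995 kg
With overhead 1.457: m_pack = 20.995 * 1.457 = 30.59 kg

30.59 kg


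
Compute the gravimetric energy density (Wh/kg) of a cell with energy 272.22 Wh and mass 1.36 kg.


ED = E / m = 272.22 / 1.36 = 200.2 Wh/kg

200.2 Wh/kg


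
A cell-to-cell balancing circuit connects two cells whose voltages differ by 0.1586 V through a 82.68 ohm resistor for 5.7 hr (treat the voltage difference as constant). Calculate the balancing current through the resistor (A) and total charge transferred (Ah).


I_bal = dV / R = 0.1586 / 82.68 = 0.0019182 A
Q = I_bal * t = 0.0019182 * 5.7 = 0.01093 Ah

I=0.0019182 A, Q=0.01093 Ah


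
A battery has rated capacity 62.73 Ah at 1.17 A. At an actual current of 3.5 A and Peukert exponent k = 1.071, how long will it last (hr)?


t_rated = C / I_rated = 62.73 / 1.17 = 53.615 hr
(I_rated/I)^k = (0.33429)^1.071 = 0.30927
t = t_rated * (I_rated/I)^k = 53.615 * 0.30927 = 16.58 hr

16.58 hr


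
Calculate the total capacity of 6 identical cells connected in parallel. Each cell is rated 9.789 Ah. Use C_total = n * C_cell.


Parallel capacities add: 6 * 9.789 Ah = 58.734 Ah

58.734 Ah


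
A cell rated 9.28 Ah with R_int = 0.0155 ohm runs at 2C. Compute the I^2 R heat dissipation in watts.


Step 1: I = C_rate * capacity = 2 * 9.28 = 18.56 A
Step 2: Q = I^2 * R = 18.56^2 * 0.0155 = 344.47 * 0.0155 = 5.339 W

5.339 W


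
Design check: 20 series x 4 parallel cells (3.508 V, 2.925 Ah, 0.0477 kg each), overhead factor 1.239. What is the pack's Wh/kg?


Step 1: V_pack = 20 * 3.508 = 70.16 V
Step 2: C_pack = 4 * 2.925 = 11.7 Ah
Step 3: E_pack = V_pack * C_pack = 70.16 * 11.7 = 820.87 Wh
Step 4: m_pack = 20 * 4 * 0.0477 * 1.239 = 4.728 kg
Step 5: ED = E_pack / m_pack = 820.87 / 4.728 = 173.6 Wh/kg

173.6 Wh/kg


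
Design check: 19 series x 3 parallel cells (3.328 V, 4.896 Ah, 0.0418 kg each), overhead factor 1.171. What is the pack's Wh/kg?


Step 1: V_pack = 19 * 3.328 = 63.232 V
Step 2: C_pack = 3 * 4.896 = 14.688 Ah
Step 3: E_pack = V_pack * C_pack = 63.232 * 14.688 = 928.75 Wh
Step 4: m_pack = 19 * 3 * 0.0418 * 1.171 = 2.79 kg
Step 5: ED = E_pack / m_pack = 928.75 / 2.79 = 332.9 Wh/kg

332.9 Wh/kg


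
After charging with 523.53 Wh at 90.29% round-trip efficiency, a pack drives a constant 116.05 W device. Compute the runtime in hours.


Step 1: E_discharge = eta/100 * E_charge = 90.29/100 * 523.53 = 472.7 Wh
Step 2: t = E_discharge / P = 472.7 / 116.05 = 4.073 hr

4.073 hr


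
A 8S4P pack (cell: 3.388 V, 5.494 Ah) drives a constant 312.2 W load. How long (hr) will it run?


Step 1: E_pack = Ns * V_cell * Np * C_cell = 8 * 3.388 * 4 * 5.494 = 595.64 Wh
Step 2: t = E_pack / P = 595.64 / 312.2 = 1.908 hr

1.908 hr


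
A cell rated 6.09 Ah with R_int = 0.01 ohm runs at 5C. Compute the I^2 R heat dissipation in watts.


Step 1: I = C_rate * capacity = 5 * 6.09 = 30.45 A
Step 2: Q = I^2 * R = 30.45^2 * 0.01 = 927.2 * 0.01 = 9.272 W

9.272 W


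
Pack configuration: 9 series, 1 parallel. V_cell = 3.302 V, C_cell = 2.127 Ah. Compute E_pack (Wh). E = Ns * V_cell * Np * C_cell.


E = Ns * Vcell * Np * Ccell = 9 * 3.302 * 1 * 2.127 = 63.21 Wh

63.21 Wh


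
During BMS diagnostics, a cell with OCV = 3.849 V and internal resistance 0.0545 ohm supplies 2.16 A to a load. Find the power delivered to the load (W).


Step 1: V_terminal = OCV - I*R = 3.849 - 2.16 * 0.0545 = 3.7313 V
Step 2: P_out = V_terminal * I = 3.7313 * 2.16 = 8.060 W

8.060 W


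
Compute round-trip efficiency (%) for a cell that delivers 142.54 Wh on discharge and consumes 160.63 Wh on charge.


eta_e = E_dis / E_chg * 100 = 142.54 / 160.63 * 100 = 88.74%

88.74%


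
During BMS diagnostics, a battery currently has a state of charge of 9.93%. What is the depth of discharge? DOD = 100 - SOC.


Complement of SOC: DOD = 100% - 9.93% = 90.07%

90.07%


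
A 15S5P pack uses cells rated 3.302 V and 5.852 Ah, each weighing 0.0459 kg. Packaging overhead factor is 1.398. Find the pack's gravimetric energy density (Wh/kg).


Step 1: V_pack = 15 * 3.302 = 49.53 V
Step 2: C_pack = 5 * 5.852 = 29.26 Ah
Step 3: E_pack = V_pack * C_pack = 49.53 * 29.26 = 1449.2 Wh
Step 4: m_pack = 15 * 5 * 0.0459 * 1.398 = 4.8126 kg
Step 5: ED = E_pack / m_pack = 1449.2 / 4.8126 = 301.1 Wh/kg

301.1 Wh/kg


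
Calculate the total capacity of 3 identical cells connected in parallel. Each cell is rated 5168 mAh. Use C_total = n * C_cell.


Convert: C_cell = 5168 mAh = 5.168 Ah
C_total = 3 * 5.168 = 15.504 Ah

15.504 Ah


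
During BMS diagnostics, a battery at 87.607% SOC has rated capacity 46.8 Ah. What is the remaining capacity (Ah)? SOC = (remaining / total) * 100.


remaining = SOC / 100 * total = 87.607 / 100 * 46.8 = 41.00 Ah

41.00 Ah


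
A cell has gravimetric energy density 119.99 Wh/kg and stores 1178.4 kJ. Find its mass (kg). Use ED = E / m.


Convert: E = 1178.4 kJ = 327.33 Wh
m = E / ED = 327.33 / 119.99 = 2.728 kg

2.728 kg


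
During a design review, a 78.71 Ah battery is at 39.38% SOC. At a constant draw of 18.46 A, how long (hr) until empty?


Step 1: remaining = SOC/100 * C_total = 39.38/100 * 78.71 = 30.996 Ah
Step 2: t = remaining / I = 30.996 / 18.46 = 1.679 hr

1.679 hr


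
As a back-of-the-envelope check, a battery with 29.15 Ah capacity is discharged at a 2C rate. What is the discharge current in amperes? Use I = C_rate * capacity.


I = C_rate * capacity = 2 * 29.15 = 58.3 A

58.3 A


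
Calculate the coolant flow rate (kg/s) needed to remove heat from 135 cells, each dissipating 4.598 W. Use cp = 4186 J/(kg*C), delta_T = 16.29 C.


Step 1: Total heat Q = 135 * 4.598 W = 620.73 W
Step 2: denom = cp * dT = 4186 * 16.29 = 68190
Step 3: m_dot = 620.73 / 68190 = 0.009103 kg/s

0.009103 kg/s


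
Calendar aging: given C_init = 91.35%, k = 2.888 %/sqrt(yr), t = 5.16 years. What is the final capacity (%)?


sqrt(t) = sqrt(5.16) = 2.2716
C_final = 91.35 - 2.888 * 2.2716 = 84.79%

84.79%


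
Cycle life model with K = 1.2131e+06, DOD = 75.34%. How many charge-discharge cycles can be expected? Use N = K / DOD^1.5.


DOD^1.5 = 653.94
N = K / DOD^1.5 = 1.2131e+06 / 653.94 = 1855

1855 cycles


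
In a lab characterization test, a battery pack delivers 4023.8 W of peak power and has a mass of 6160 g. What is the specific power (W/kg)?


Convert: m = 6160 g = 6.16 kg
SP = P / m = 4023.8 / 6.16 = 653.2 W/kg

653.2 W/kg


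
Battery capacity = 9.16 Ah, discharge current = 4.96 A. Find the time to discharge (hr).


t = capacity / current = 9.16 / 4.96 = 1.847 hr

1.847 hr


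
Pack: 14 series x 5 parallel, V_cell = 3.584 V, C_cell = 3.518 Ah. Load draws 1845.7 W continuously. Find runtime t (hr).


Step 1: E_pack = Ns * V_cell * Np * C_cell = 14 * 3.584 * 5 * 3.518 = 882.6 Wh
Step 2: t = E_pack / P = 882.6 / 1845.7 = 0.4782 hr

0.4782 hr


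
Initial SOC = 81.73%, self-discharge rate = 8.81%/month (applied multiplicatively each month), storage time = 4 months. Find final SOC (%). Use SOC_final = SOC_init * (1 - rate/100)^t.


decay = (1 - 8.81/100)^4 = 0.69149
SOC_final = 81.73 * 0.69149 = 56.52%

56.52%


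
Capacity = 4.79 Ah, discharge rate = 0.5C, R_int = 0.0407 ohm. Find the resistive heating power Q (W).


Step 1: I = C_rate * capacity = 0.5 * 4.79 = 2.395 A
Step 2: Q = I^2 * R = 2.395^2 * 0.0407 = 5.736 * 0.0407 = 0.2335 W

0.2335 W


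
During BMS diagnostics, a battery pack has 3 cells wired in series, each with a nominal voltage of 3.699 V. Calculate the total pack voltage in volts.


With 3 cells in series at 3.699 V each, V_pack = 11.097 V

11.097 V


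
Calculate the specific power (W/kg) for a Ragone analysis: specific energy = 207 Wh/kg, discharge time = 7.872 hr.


Specific power = 207 Wh/kg / 7.872 hr = 26.30 W/kg

26.30 W/kg


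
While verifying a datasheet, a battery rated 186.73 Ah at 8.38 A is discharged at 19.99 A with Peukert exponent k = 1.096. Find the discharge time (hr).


t_rated = C / I_rated = 186.73 / 8.38 = 22.283 hr
(I_rated/I)^k = (0.41921)^1.096 = 0.38564
t = t_rated * (I_rated/I)^k = 22.283 * 0.38564 = 8.593 hr

8.593 hr


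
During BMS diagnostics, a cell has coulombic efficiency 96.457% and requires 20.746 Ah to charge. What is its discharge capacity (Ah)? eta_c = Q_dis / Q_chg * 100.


Q_dis = eta/100 * Q_chg = 96.457/100 * 20.746 = 20.01 Ah

20.01 Ah


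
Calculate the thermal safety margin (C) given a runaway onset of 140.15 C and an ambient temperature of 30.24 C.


Safety margin = 140.15 C - 30.24 C = 109.91 C

109.91 C


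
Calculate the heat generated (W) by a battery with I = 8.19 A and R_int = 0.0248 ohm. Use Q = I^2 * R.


I^2 = 67.076
Q = 67.076 * 0.0248 = 1.663 W

1.663 W


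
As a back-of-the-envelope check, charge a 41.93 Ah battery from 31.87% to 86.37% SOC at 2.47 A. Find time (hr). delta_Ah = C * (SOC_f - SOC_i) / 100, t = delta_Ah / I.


delta_Ah = 41.93 * (86.37 - 31.87) / 100 = 22.852 Ah
t = delta_Ah / I = 22.852 / 2.47 = 9.252 hr

9.252 hr


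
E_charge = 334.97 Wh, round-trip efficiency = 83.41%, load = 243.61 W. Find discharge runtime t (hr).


Step 1: E_discharge = eta/100 * E_charge = 83.41/100 * 334.97 = 279.4 Wh
Step 2: t = E_discharge / P = 279.4 / 243.61 = 1.147 hr

1.147 hr


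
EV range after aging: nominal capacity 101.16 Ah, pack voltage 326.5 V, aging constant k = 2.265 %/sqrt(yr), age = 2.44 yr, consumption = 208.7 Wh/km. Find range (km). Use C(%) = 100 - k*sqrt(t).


Step 1: capacity retention = 100 - 2.265 * sqrt(2.44) = 100 - 2.265 * 1.562 = 96.462%
Step 2: C_now = 101.16 * 96.462/100 = 97.581 Ah
Step 3: E_pack = V * C_now = 326.5 * 97.581 = 31860 Wh
Step 4: range = E_pack / consumption = 31860 / 208.7 = 152.7 km

152.7 km


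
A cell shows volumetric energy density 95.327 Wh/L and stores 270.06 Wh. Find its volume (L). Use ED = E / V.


V = E / ED = 270.06 / 95.327 = 2.833 L

2.833 L


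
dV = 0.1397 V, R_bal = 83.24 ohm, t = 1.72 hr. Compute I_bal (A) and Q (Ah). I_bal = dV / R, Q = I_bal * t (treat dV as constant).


I_bal = dV / R = 0.1397 / 83.24 = 0.0016783 A
Q = I_bal * t = 0.0016783 * 1.72 = 0.002887 Ah

I=0.0016783 A, Q=0.002887 Ah


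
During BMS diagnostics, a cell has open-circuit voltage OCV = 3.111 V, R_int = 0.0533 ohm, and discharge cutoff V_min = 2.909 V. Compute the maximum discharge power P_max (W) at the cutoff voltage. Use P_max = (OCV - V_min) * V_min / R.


P_max = (OCV - V_min) * V_min / R = (3.111 - 2.909) * 2.909 / 0.0533 = 0.202 * 2.909 / 0.0533 = 11.02 W

11.02 W


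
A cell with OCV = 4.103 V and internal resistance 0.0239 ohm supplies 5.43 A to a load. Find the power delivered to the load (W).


Step 1: V_terminal = OCV - I*R = 4.103 - 5.43 * 0.0239 = 3.9732 V
Step 2: P_out = V_terminal * I = 3.9732 * 5.43 = 21.57 W

21.57 W


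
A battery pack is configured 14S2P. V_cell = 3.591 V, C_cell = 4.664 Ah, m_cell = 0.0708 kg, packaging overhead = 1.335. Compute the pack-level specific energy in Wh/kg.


Step 1: V_pack = 14 * 3.591 = 50.274 V
Step 2: C_pack = 2 * 4.664 = 9.328 Ah
Step 3: E_pack = V_pack * C_pack = 50.274 * 9.328 = 468.96 Wh
Step 4: m_pack = 14 * 2 * 0.0708 * 1.335 = 2.6465 kg
Step 5: ED = E_pack / m_pack = 468.96 / 2.6465 = 177.2 Wh/kg

177.2 Wh/kg


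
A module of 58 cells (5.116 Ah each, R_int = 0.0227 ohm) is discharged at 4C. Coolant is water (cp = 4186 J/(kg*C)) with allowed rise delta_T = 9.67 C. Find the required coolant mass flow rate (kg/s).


Step 1: I = 4 * 5.116 = 20.464 A
Step 2: Q_cell = I^2 * R = 20.464^2 * 0.0227 = 9.5062 W
Step 3: Q_total = 58 * 9.5062 = 551.36 W
Step 4: m_dot = Q_total / (cp * dT) = 551.36 / (4186 * 9.67) = 0.01362 kg/s

0.01362 kg/s


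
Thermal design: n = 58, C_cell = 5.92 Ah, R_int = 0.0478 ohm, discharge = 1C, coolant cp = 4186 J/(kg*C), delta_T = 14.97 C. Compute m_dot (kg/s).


Step 1: I = 1 * 5.92 = 5.92 A
Step 2: Q_cell = I^2 * R = 5.92^2 * 0.0478 = 1.6752 W
Step 3: Q_total = 58 * 1.6752 = 97.162 W
Step 4: m_dot = Q_total / (cp * dT) = 97.162 / (4186 * 14.97) = 0.001551 kg/s

0.001551 kg/s


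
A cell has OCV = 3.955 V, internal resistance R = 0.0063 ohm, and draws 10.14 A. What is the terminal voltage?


V = OCV - I*R = 3.955 - 10.14 * 0.0063 = 3.891 V

3.891 V


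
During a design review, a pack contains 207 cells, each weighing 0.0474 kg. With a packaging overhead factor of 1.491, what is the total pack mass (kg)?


m_pack = n * m_cell * overhead = 207 * 0.0474 * 1.491 = 14.63 kg

14.63 kg


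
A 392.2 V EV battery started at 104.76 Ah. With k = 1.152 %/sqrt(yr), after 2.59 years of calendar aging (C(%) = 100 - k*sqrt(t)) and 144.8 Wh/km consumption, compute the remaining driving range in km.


Step 1: capacity retention = 100 - 1.152 * sqrt(2.59) = 100 - 1.152 * 1.6093 = 98.146%
Step 2: C_now = 104.76 * 98.146/100 = 102.82 Ah
Step 3: E_pack = V * C_now = 392.2 * 102.82 = 40326 Wh
Step 4: range = E_pack / consumption = 40326 / 144.8 = 278.5 km

278.5 km


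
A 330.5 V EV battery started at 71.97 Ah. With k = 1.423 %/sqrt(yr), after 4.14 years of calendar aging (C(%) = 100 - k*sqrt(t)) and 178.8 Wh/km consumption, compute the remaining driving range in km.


Step 1: capacity retention = 100 - 1.423 * sqrt(4.14) = 100 - 1.423 * 2.0347 = 97.105%
Step 2: C_now = 71.97 * 97.105/100 = 69.886 Ah
Step 3: E_pack = V * C_now = 330.5 * 69.886 = 23097 Wh
Step 4: range = E_pack / consumption = 23097 / 178.8 = 129.2 km

129.2 km


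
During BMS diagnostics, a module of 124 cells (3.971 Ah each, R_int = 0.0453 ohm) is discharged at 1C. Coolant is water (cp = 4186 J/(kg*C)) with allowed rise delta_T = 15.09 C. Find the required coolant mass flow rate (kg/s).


Step 1: I = 1 * 3.971 = 3.971 A
Step 2: Q_cell = I^2 * R = 3.971^2 * 0.0453 = 0.71433 W
Step 3: Q_total = 124 * 0.71433 = 88.577 W
Step 4: m_dot = Q_total / (cp * dT) = 88.577 / (4186 * 15.09) = 0.001402 kg/s

0.001402 kg/s


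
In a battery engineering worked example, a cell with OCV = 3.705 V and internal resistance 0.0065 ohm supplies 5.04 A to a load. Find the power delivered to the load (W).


Step 1: V_terminal = OCV - I*R = 3.705 - 5.04 * 0.0065 = 3.6722 V
Step 2: P_out = V_terminal * I = 3.6722 * 5.04 = 18.51 W

18.51 W


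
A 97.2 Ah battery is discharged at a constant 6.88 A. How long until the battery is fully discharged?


t = capacity / current = 97.2 / 6.88 = 14.13 hr

14.13 hr
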